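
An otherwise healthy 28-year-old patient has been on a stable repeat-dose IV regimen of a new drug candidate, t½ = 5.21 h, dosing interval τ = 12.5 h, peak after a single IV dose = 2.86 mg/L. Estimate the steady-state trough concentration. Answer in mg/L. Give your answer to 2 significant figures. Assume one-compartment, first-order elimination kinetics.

k = ln2 / t½ = 0.693147 / 5.21 = 0.1330 h⁻¹
e^(−kτ) = e^(−0.1330 × 12.5) = 0.1897
Accumulation ratio R = 1 / (1 − e^(−kτ)) = 1 / (1 − 0.1897) = 1.234
Steady-state trough = C₀ × R × e^(−kτ) = 2.86 × 1.234 × 0.1897 = 0.6695 mg/L

0.67 mg/L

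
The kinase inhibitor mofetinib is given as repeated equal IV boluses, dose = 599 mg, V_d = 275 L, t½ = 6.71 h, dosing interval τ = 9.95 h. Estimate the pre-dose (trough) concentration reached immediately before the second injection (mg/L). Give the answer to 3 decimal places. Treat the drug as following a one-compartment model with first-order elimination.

0.779 mg/L

C₀ per dose = Dose / Vd = 599 / 275 = 2.178 mg/L
k = ln2 / t½ = 0.693147 / 6.71 = 0.1033 h⁻¹
Fraction remaining after one interval: r = e^(−kτ) = e^(−0.1033 × 9.95) = 0.3578
Before dose 2, 1 dose has been given (aged 1τ).
C_trough = C₀ × r = 2.178 × 0.3578 = 0.7793 mg/L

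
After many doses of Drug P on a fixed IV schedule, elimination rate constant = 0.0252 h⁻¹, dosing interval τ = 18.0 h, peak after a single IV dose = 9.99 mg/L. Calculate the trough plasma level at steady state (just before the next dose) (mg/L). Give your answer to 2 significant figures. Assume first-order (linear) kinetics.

17 mg/L

e^(−kτ) = e^(−0.02520 × 18.0) = 0.6353
Accumulation ratio R = 1 / (1 − e^(−kτ)) = 1 / (1 − 0.6353) = 2.742
Steady-state trough = C₀ × R × e^(−kτ) = 9.99 × 2.742 × 0.6353 = 17.40 mg/L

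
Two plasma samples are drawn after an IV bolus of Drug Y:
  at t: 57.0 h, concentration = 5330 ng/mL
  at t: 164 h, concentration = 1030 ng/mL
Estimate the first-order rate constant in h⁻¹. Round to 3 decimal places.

0.015 h⁻¹

k = ln(C₁/C₂) / (t₂ − t₁) = ln(5330/1030) / (164 − 57.0)
  = 1.644 / 107.0 = 0.01536 h⁻¹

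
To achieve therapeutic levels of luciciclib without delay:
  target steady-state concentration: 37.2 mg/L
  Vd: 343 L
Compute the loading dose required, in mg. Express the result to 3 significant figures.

LD = Css × Vd = 37.2 × 343 = 12760 mg

12800 mg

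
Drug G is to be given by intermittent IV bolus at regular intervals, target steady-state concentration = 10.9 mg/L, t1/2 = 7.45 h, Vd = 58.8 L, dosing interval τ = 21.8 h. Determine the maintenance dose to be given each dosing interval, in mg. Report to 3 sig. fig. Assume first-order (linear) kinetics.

k = ln2 / t½ = 0.693147 / 7.45 = 0.09304 h⁻¹
CL = k × Vd = 0.09304 × 58.8 = 5.471 L/h
At steady state, Dose/τ = Css × CL.
Dose = Css × CL × τ = 10.9 × 5.471 × 21.8 = 1300 mg

1300 mg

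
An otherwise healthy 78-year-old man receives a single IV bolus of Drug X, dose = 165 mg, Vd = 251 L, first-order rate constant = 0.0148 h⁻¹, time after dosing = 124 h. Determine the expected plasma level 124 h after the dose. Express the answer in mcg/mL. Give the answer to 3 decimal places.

C₀ = Dose / Vd = 165.0 / 251 = 0.6574 mg/L
C = C₀ · e^(−k·t) = 0.6574 × e^(−0.01480 × 124)
  = 0.6574 × 0.1596 = 0.1049 mg/L
(0.1049 mg/L = 0.1049 mcg/mL)

0.105 mcg/mL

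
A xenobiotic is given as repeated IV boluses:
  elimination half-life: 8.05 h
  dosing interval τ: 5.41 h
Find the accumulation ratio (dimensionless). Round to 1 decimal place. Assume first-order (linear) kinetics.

2.7

k = ln2 / t½ = 0.693147 / 8.05 = 0.08611 h⁻¹
e^(−kτ) = e^(−0.08611 × 5.41) = 0.6276
Accumulation ratio R = 1 / (1 − e^(−kτ)) = 1 / (1 − 0.6276) = 2.685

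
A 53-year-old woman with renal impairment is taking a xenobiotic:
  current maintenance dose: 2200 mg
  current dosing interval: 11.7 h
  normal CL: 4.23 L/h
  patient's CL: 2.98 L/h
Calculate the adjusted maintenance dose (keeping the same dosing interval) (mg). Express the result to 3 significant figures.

1550 mg

To keep the same average steady-state level, dosing rate must scale with clearance.
CL ratio = 2.98 / 4.23 = 0.7045
New dose (same interval) = 2200 × 0.7045 = 1550 mg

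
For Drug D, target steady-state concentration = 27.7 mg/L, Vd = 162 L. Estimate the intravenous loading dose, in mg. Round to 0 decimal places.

4487 mg

LD = Css × Vd = 27.7 × 162 = 4487 mg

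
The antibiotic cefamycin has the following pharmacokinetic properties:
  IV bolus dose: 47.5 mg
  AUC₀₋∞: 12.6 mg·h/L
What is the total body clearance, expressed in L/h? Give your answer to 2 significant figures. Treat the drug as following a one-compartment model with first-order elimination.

3.8 L/h

CL = Dose / AUC = 47.5 / 12.6 = 3.770 L/h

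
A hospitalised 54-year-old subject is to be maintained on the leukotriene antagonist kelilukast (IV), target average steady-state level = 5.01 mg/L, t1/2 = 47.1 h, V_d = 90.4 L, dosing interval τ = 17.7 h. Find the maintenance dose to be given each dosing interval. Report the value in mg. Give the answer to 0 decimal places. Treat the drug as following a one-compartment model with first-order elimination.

k = ln2 / t½ = 0.693147 / 47.1 = 0.01472 h⁻¹
CL = k × Vd = 0.01472 × 90.4 = 1.331 L/h
At steady state, Dose/τ = Css × CL.
Dose = Css × CL × τ = 5.01 × 1.331 × 17.7 = 118.0 mg

118 mg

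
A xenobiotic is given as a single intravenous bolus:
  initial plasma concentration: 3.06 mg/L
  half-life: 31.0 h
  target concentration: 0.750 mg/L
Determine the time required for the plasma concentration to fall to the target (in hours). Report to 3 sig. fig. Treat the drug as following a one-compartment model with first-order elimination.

k = ln2 / t½ = 0.693147 / 31.0 = 0.02236 h⁻¹
t = ln(C₀ / C) / k = ln(3.060 / 0.750) / 0.02236
  = ln(4.080) / 0.02236 = 1.406 / 0.02236 = 62.88 h

62.9 h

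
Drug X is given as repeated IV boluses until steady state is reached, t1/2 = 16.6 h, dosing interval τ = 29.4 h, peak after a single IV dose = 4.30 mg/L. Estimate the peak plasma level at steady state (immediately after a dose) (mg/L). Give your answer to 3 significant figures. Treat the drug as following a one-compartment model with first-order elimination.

6.08 mg/L

k = ln2 / t½ = 0.693147 / 16.6 = 0.04176 h⁻¹
e^(−kτ) = e^(−0.04176 × 29.4) = 0.2930
Accumulation ratio R = 1 / (1 − e^(−kτ)) = 1 / (1 − 0.2930) = 1.414
Steady-state peak = C₀ × R = 4.30 × 1.414 = 6.080 mg/L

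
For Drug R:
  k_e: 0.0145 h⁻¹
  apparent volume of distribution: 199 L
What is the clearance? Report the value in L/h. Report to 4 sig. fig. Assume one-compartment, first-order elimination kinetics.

2.886 L/h

CL = k × Vd = 0.0145 × 199 = 2.886 L/h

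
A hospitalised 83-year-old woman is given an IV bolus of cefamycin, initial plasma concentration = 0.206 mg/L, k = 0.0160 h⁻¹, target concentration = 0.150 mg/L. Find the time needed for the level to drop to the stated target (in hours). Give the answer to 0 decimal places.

t = ln(C₀ / C) / k = ln(0.2060 / 0.150) / 0.01600
  = ln(1.373) / 0.01600 = 0.3170 / 0.01600 = 19.81 h

20 h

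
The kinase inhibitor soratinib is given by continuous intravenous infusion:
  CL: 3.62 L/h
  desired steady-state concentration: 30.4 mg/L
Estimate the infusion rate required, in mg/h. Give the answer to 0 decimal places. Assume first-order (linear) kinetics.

110 mg/h

At steady state, infusion rate R₀ = Css × CL = 30.4 × 3.620 = 110.0 mg/h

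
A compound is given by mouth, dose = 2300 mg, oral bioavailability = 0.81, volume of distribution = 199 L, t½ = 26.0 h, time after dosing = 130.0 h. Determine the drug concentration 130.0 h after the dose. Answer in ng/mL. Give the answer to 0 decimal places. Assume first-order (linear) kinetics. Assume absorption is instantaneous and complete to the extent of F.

293 ng/mL

Amount reaching circulation = F × Dose = 0.81 × 2300 = 1863 mg
C₀ = F·Dose / Vd = 1863 / 199 = 9.362 mg/L
k = ln2 / t½ = 0.693147 / 26.0 = 0.02666 h⁻¹
t / t½ = 130.0 / 26.0 = 5 half-lives
C = C₀ × (1/2)^5 = 9.362 × 0.03125 = 0.2926 mg/L
Convert: 0.2926 mg/L × 1000 = 292.6 ng/mL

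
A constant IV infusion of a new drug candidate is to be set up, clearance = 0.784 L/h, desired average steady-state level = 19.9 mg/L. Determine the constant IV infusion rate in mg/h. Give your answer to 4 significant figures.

At steady state, infusion rate R₀ = Css × CL = 19.9 × 0.7840 = 15.60 mg/h

15.60 mg/h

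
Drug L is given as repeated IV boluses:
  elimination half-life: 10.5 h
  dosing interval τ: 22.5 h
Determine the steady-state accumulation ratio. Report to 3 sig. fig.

1.29

k = ln2 / t½ = 0.693147 / 10.5 = 0.06601 h⁻¹
e^(−kτ) = e^(−0.06601 × 22.5) = 0.2265
Accumulation ratio R = 1 / (1 − e^(−kτ)) = 1 / (1 − 0.2265) = 1.293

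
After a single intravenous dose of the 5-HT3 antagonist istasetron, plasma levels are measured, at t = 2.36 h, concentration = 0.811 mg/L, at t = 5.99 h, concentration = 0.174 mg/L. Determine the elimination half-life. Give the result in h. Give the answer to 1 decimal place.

k = ln(C₁/C₂) / (t₂ − t₁) = ln(0.811/0.174) / (5.99 − 2.36)
  = 1.539 / 3.630 = 0.4240 h⁻¹
t½ = ln2 / k = 0.693147 / 0.4240 = 1.635 h

1.6 h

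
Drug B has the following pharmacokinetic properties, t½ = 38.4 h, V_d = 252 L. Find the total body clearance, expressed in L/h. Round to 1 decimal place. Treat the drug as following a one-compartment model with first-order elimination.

4.5 L/h

k = ln2 / t½ = 0.693147 / 38.4 = 0.01805 h⁻¹
CL = k × Vd = 0.01805 × 252 = 4.549 L/h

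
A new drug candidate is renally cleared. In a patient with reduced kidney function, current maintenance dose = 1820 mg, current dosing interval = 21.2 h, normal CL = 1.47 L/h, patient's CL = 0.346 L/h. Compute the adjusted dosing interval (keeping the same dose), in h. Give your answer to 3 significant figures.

To keep the same average steady-state level, dosing rate must scale with clearance.
CL ratio = 0.346 / 1.47 = 0.2354
New interval (same dose) = 21.2 / 0.2354 = 90.06 h

90.1 h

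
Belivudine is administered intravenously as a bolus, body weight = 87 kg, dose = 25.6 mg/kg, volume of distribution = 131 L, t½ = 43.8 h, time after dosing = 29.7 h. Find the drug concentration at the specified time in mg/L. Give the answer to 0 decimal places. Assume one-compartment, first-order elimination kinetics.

11 mg/L

Total dose = 25.6 × 87 = 2227 mg
C₀ = Dose / Vd = 2227 / 131 = 17.00 mg/L
k = ln2 / t½ = 0.693147 / 43.8 = 0.01583 h⁻¹
C = C₀ · e^(−k·t) = 17.00 × e^(−0.01583 × 29.7)
  = 17.00 × 0.6249 = 10.62 mg/L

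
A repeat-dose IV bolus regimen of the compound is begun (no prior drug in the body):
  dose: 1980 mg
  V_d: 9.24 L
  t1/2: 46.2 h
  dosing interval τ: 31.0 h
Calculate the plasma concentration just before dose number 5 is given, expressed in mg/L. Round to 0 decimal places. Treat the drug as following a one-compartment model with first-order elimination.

306 mg/L

C₀ per dose = Dose / Vd = 1980 / 9.24 = 214.3 mg/L
k = ln2 / t½ = 0.693147 / 46.2 = 0.01500 h⁻¹
Fraction remaining after one interval: r = e^(−kτ) = e^(−0.01500 × 31.0) = 0.6281
Before dose 5, 4 doses have been given (aged 1τ, 2τ, 3τ, 4τ).
C_trough = C₀ × (r + r² + … + r^4) = C₀ × r(1−r^4)/(1−r)
        = 214.3 × 0.6281 × (1 − 0.1556) / (1 − 0.6281) = 305.6 mg/L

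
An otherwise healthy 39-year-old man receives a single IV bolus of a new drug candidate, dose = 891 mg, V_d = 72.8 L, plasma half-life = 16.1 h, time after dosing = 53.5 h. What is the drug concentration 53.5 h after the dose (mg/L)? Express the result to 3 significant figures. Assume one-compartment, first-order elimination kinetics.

C₀ = Dose / Vd = 891.0 / 72.8 = 12.24 mg/L
k = ln2 / t½ = 0.693147 / 16.1 = 0.04305 h⁻¹
C = C₀ · e^(−k·t) = 12.24 × e^(−0.04305 × 53.5)
  = 12.24 × 0.09994 = 1.223 mg/L

1.22 mg/L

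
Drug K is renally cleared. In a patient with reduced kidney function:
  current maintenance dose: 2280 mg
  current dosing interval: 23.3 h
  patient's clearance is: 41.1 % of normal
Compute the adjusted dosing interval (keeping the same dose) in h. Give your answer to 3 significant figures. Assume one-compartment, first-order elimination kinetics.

56.7 h

To keep the same average steady-state level, dosing rate must scale with clearance.
CL ratio = 41.1 / 100 = 0.4110
New interval (same dose) = 23.3 / 0.4110 = 56.69 h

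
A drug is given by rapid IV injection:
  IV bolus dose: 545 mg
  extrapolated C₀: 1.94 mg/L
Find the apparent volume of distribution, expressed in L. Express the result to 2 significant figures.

Vd = Dose / C₀ = 545.0 / 1.94 = 280.9 L

280 L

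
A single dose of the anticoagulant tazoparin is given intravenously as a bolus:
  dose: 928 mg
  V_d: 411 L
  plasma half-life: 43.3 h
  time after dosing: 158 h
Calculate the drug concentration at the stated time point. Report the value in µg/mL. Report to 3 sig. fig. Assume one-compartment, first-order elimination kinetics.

0.180 µg/mL

C₀ = Dose / Vd = 928.0 / 411 = 2.258 mg/L
k = ln2 / t½ = 0.693147 / 43.3 = 0.01601 h⁻¹
C = C₀ · e^(−k·t) = 2.258 × e^(−0.01601 × 158)
  = 2.258 × 0.07969 = 0.1799 mg/L
(0.1799 mg/L = 0.1799 µg/mL)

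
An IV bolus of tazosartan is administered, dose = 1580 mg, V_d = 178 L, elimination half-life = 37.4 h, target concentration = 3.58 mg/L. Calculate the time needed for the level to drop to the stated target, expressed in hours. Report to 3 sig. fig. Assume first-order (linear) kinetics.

C₀ = Dose / Vd = 1580 / 178 = 8.876 mg/L
k = ln2 / t½ = 0.693147 / 37.4 = 0.01853 h⁻¹
t = ln(C₀ / C) / k = ln(8.876 / 3.58) / 0.01853
  = ln(2.479) / 0.01853 = 0.9079 / 0.01853 = 49.00 h

49.0 h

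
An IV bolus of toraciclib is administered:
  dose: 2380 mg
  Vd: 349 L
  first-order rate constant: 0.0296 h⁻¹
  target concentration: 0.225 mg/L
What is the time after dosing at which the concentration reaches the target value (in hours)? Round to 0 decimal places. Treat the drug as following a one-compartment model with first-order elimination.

115 h

C₀ = Dose / Vd = 2380 / 349 = 6.819 mg/L
t = ln(C₀ / C) / k = ln(6.819 / 0.225) / 0.02960
  = ln(30.31) / 0.02960 = 3.411 / 0.02960 = 115.2 h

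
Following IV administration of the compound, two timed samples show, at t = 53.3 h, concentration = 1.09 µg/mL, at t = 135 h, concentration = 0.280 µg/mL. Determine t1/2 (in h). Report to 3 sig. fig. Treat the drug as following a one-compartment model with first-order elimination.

k = ln(C₁/C₂) / (t₂ − t₁) = ln(1.09/0.280) / (135 − 53.3)
  = 1.359 / 81.70 = 0.01663 h⁻¹
t½ = ln2 / k = 0.693147 / 0.01663 = 41.68 h

41.7 h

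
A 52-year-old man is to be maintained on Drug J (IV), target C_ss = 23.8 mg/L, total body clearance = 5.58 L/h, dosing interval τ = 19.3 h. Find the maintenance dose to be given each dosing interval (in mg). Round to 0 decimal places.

At steady state, Dose/τ = Css × CL.
Dose = Css × CL × τ = 23.8 × 5.580 × 19.3 = 2563 mg

2563 mg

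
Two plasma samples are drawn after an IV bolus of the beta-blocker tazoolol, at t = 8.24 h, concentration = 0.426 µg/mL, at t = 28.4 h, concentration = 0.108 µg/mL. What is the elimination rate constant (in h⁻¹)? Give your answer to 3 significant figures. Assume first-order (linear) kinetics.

k = ln(C₁/C₂) / (t₂ − t₁) = ln(0.426/0.108) / (28.4 − 8.24)
  = 1.372 / 20.16 = 0.06806 h⁻¹

0.0681 h⁻¹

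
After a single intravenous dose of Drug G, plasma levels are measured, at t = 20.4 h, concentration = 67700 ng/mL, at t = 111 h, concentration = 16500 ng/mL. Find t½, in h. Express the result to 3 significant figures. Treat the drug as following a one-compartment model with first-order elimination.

k = ln(C₁/C₂) / (t₂ − t₁) = ln(67700/16500) / (111 − 20.4)
  = 1.412 / 90.60 = 0.01558 h⁻¹
t½ = ln2 / k = 0.693147 / 0.01558 = 44.49 h

44.5 h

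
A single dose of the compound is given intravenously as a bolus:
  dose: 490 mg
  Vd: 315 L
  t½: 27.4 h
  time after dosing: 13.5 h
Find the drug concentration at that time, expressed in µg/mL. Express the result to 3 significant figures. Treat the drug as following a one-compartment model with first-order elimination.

1.11 µg/mL

C₀ = Dose / Vd = 490.0 / 315 = 1.556 mg/L
k = ln2 / t½ = 0.693147 / 27.4 = 0.02530 h⁻¹
C = C₀ · e^(−k·t) = 1.556 × e^(−0.02530 × 13.5)
  = 1.556 × 0.7107 = 1.106 mg/L
(1.106 mg/L = 1.106 µg/mL)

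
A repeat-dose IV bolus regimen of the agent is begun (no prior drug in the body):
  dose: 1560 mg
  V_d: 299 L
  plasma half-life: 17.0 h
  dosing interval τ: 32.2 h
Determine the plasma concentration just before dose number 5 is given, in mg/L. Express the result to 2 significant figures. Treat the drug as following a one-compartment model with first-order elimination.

1.9 mg/L

C₀ per dose = Dose / Vd = 1560 / 299 = 5.217 mg/L
k = ln2 / t½ = 0.693147 / 17.0 = 0.04077 h⁻¹
Fraction remaining after one interval: r = e^(−kτ) = e^(−0.04077 × 32.2) = 0.2691
Before dose 5, 4 doses have been given (aged 1τ, 2τ, 3τ, 4τ).
C_trough = C₀ × (r + r² + … + r^4) = C₀ × r(1−r^4)/(1−r)
        = 5.217 × 0.2691 × (1 − 0.005244) / (1 − 0.2691) = 1.911 mg/L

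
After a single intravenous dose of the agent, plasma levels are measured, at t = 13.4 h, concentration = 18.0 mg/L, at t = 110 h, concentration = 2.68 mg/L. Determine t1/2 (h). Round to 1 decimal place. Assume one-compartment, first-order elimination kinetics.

35.2 h

k = ln(C₁/C₂) / (t₂ − t₁) = ln(18.0/2.68) / (110 − 13.4)
  = 1.905 / 96.60 = 0.01972 h⁻¹
t½ = ln2 / k = 0.693147 / 0.01972 = 35.15 h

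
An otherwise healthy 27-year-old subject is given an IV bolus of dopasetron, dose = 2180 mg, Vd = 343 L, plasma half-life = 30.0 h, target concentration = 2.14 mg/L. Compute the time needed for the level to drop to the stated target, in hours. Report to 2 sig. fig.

47 h

C₀ = Dose / Vd = 2180 / 343 = 6.356 mg/L
k = ln2 / t½ = 0.693147 / 30.0 = 0.02310 h⁻¹
t = ln(C₀ / C) / k = ln(6.356 / 2.14) / 0.02310
  = ln(2.970) / 0.02310 = 1.089 / 0.02310 = 47.14 h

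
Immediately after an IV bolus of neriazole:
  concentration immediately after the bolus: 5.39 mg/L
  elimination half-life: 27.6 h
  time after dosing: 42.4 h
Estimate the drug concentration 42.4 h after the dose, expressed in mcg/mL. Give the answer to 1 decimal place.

k = ln2 / t½ = 0.693147 / 27.6 = 0.02511 h⁻¹
C = C₀ · e^(−k·t) = 5.390 × e^(−0.02511 × 42.4)
  = 5.390 × 0.3448 = 1.858 mg/L
(1.858 mg/L = 1.858 mcg/mL)

1.9 mcg/mL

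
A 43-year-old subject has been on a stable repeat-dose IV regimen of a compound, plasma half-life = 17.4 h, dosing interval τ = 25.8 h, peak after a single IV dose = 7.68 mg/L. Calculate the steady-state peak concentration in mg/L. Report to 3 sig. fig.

k = ln2 / t½ = 0.693147 / 17.4 = 0.03984 h⁻¹
e^(−kτ) = e^(−0.03984 × 25.8) = 0.3578
Accumulation ratio R = 1 / (1 − e^(−kτ)) = 1 / (1 − 0.3578) = 1.557
Steady-state peak = C₀ × R = 7.68 × 1.557 = 11.96 mg/L

12.0 mg/L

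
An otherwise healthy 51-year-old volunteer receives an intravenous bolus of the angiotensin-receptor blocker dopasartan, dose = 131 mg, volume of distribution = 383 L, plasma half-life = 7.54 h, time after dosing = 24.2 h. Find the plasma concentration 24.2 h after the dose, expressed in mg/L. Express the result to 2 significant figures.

0.037 mg/L

C₀ = Dose / Vd = 131.0 / 383 = 0.3420 mg/L
k = ln2 / t½ = 0.693147 / 7.54 = 0.09193 h⁻¹
C = C₀ · e^(−k·t) = 0.3420 × e^(−0.09193 × 24.2)
  = 0.3420 × 0.1081 = 0.03697 mg/L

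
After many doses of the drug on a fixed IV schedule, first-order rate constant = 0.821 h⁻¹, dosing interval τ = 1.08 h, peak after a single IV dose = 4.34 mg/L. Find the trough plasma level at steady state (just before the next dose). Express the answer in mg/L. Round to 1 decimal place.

3.0 mg/L

e^(−kτ) = e^(−0.8210 × 1.08) = 0.4120
Accumulation ratio R = 1 / (1 − e^(−kτ)) = 1 / (1 − 0.4120) = 1.701
Steady-state trough = C₀ × R × e^(−kτ) = 4.34 × 1.701 × 0.4120 = 3.042 mg/L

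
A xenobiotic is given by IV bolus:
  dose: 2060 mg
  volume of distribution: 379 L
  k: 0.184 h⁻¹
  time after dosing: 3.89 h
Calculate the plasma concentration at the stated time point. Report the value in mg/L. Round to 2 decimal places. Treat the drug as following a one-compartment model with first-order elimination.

2.66 mg/L

C₀ = Dose / Vd = 2060 / 379 = 5.435 mg/L
C = C₀ · e^(−k·t) = 5.435 × e^(−0.1840 × 3.89)
  = 5.435 × 0.4888 = 2.657 mg/L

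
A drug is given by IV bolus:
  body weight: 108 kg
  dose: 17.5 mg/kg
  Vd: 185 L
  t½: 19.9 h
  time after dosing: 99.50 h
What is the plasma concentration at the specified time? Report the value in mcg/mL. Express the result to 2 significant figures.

Total dose = 17.5 × 108 = 1890 mg
C₀ = Dose / Vd = 1890 / 185 = 10.22 mg/L
k = ln2 / t½ = 0.693147 / 19.9 = 0.03483 h⁻¹
t / t½ = 99.50 / 19.9 = 5 half-lives
C = C₀ × (1/2)^5 = 10.22 × 0.03125 = 0.3194 mg/L
(0.3194 mg/L = 0.3194 mcg/mL)

0.32 mcg/mL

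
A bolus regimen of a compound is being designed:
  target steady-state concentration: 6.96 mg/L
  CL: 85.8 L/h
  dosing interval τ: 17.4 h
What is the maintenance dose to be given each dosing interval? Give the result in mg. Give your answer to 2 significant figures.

10000 mg

At steady state, Dose/τ = Css × CL.
Dose = Css × CL × τ = 6.96 × 85.80 × 17.4 = 10390 mg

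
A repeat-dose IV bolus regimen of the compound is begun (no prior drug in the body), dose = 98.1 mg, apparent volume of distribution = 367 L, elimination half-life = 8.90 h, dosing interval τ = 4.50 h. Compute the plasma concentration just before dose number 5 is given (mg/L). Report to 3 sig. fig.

0.480 mg/L

C₀ per dose = Dose / Vd = 98.1 / 367 = 0.2673 mg/L
k = ln2 / t½ = 0.693147 / 8.90 = 0.07788 h⁻¹
Fraction remaining after one interval: r = e^(−kτ) = e^(−0.07788 × 4.50) = 0.7044
Before dose 5, 4 doses have been given (aged 1τ, 2τ, 3τ, 4τ).
C_trough = C₀ × (r + r² + … + r^4) = C₀ × r(1−r^4)/(1−r)
        = 0.2673 × 0.7044 × (1 − 0.2462) / (1 − 0.7044) = 0.4801 mg/L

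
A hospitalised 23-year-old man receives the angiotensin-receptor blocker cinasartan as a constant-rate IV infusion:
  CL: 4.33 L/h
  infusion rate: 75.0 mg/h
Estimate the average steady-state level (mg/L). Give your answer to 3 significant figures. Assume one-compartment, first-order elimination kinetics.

At steady state Css = R₀ / CL = 75.0 / 4.330 = 17.32 mg/L

17.3 mg/L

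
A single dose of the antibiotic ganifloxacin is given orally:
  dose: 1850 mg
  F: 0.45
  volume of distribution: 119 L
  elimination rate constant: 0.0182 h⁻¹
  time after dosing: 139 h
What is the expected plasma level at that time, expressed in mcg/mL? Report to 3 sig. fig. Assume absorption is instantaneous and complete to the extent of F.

0.557 mcg/mL

Amount reaching circulation = F × Dose = 0.45 × 1850 = 832.5 mg
C₀ = F·Dose / Vd = 832.5 / 119 = 6.996 mg/L
C = C₀ · e^(−k·t) = 6.996 × e^(−0.01820 × 139)
  = 6.996 × 0.07967 = 0.5574 mg/L
(0.5574 mg/L = 0.5574 mcg/mL)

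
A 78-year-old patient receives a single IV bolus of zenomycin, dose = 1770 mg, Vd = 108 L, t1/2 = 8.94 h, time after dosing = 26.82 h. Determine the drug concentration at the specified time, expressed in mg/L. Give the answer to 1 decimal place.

2.0 mg/L

C₀ = Dose / Vd = 1770 / 108 = 16.39 mg/L
k = ln2 / t½ = 0.693147 / 8.94 = 0.07753 h⁻¹
t / t½ = 26.82 / 8.94 = 3 half-lives
C = C₀ × (1/2)^3 = 16.39 × 0.1250 = 2.049 mg/L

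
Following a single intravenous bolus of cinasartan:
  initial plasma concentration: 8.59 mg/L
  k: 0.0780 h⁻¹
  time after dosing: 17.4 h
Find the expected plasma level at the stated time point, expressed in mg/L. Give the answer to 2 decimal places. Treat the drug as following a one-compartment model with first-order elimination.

C = C₀ · e^(−k·t) = 8.590 × e^(−0.07800 × 17.4)
  = 8.590 × 0.2574 = 2.211 mg/L

2.21 mg/L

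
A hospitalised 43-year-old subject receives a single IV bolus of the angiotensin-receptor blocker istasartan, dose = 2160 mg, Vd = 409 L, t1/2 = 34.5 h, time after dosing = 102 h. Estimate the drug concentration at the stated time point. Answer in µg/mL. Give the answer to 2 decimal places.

0.68 µg/mL

C₀ = Dose / Vd = 2160 / 409 = 5.281 mg/L
k = ln2 / t½ = 0.693147 / 34.5 = 0.02009 h⁻¹
C = C₀ · e^(−k·t) = 5.281 × e^(−0.02009 × 102)
  = 5.281 × 0.1288 = 0.6802 mg/L
(0.6802 mg/L = 0.6802 µg/mL)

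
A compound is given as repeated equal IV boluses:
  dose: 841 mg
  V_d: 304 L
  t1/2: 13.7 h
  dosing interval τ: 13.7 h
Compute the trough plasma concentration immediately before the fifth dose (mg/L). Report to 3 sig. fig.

C₀ per dose = Dose / Vd = 841 / 304 = 2.766 mg/L
k = ln2 / t½ = 0.693147 / 13.7 = 0.05059 h⁻¹
Fraction remaining after one interval: r = e^(−kτ) = e^(−0.05059 × 13.7) = 0.5000
Before dose 5, 4 doses have been given (aged 1τ, 2τ, 3τ, 4τ).
C_trough = C₀ × (r + r² + … + r^4) = C₀ × r(1−r^4)/(1−r)
        = 2.766 × 0.5000 × (1 − 0.06250) / (1 − 0.5000) = 2.593 mg/L

2.59 mg/L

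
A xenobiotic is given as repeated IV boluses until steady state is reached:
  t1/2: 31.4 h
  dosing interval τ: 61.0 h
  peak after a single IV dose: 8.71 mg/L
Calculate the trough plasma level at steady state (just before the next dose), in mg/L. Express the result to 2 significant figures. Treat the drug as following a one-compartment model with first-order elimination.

3.1 mg/L

k = ln2 / t½ = 0.693147 / 31.4 = 0.02207 h⁻¹
e^(−kτ) = e^(−0.02207 × 61.0) = 0.2602
Accumulation ratio R = 1 / (1 − e^(−kτ)) = 1 / (1 − 0.2602) = 1.352
Steady-state trough = C₀ × R × e^(−kτ) = 8.71 × 1.352 × 0.2602 = 3.064 mg/L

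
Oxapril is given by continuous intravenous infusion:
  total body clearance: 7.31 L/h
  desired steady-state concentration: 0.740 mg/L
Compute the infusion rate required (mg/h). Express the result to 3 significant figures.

5.41 mg/h

At steady state, infusion rate R₀ = Css × CL = 0.740 × 7.310 = 5.409 mg/h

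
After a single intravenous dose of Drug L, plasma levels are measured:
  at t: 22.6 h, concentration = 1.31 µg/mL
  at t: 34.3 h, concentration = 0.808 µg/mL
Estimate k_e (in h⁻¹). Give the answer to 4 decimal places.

0.0413 h⁻¹

k = ln(C₁/C₂) / (t₂ − t₁) = ln(1.31/0.808) / (34.3 − 22.6)
  = 0.4832 / 11.70 = 0.04130 h⁻¹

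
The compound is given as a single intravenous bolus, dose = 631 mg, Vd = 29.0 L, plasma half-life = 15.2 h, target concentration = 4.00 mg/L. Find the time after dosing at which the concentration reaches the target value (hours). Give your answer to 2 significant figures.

C₀ = Dose / Vd = 631.0 / 29.0 = 21.76 mg/L
k = ln2 / t½ = 0.693147 / 15.2 = 0.04560 h⁻¹
t = ln(C₀ / C) / k = ln(21.76 / 4.00) / 0.04560
  = ln(5.440) / 0.04560 = 1.694 / 0.04560 = 37.15 h

37 h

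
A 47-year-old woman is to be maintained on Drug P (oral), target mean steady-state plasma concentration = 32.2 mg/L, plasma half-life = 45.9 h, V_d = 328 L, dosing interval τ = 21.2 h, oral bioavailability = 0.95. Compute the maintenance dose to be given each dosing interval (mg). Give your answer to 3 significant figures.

k = ln2 / t½ = 0.693147 / 45.9 = 0.01510 h⁻¹
CL = k × Vd = 0.01510 × 328 = 4.953 L/h
At steady state, F × (Dose/τ) = Css × CL.
Dose = Css × CL × τ / F = 32.2 × 4.953 × 21.2 / 0.95 = 3559 mg

3560 mg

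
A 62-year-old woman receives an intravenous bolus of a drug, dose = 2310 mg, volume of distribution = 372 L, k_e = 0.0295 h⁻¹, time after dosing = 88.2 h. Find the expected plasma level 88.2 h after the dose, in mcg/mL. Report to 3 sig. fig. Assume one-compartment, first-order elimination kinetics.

0.460 mcg/mL

C₀ = Dose / Vd = 2310 / 372 = 6.210 mg/L
C = C₀ · e^(−k·t) = 6.210 × e^(−0.02950 × 88.2)
  = 6.210 × 0.07413 = 0.4603 mg/L
(0.4603 mg/L = 0.4603 mcg/mL)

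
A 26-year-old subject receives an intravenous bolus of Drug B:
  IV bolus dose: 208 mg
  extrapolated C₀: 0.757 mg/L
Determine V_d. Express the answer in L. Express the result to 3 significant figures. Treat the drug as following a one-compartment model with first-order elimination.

Vd = Dose / C₀ = 208.0 / 0.757 = 274.8 L

275 L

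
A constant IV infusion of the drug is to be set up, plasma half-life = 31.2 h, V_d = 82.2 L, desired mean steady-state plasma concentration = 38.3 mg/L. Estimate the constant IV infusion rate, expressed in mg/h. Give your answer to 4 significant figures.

k = ln2 / t½ = 0.693147 / 31.2 = 0.02222 h⁻¹
CL = k × Vd = 0.02222 × 82.2 = 1.826 L/h
At steady state, infusion rate R₀ = Css × CL = 38.3 × 1.826 = 69.94 mg/h

69.94 mg/h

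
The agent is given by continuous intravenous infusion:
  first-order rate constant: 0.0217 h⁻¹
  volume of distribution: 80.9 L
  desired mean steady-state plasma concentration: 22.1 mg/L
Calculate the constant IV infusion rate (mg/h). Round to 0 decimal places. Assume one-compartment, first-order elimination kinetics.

CL = k × Vd = 0.02170 × 80.9 = 1.756 L/h
At steady state, infusion rate R₀ = Css × CL = 22.1 × 1.756 = 38.81 mg/h

39 mg/h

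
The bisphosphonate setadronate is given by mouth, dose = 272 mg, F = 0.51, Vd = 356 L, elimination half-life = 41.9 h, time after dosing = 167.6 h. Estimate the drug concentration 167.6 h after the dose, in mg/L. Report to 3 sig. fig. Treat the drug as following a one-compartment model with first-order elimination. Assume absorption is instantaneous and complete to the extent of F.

0.0244 mg/L

Amount reaching circulation = F × Dose = 0.51 × 272.0 = 138.7 mg
C₀ = F·Dose / Vd = 138.7 / 356 = 0.3896 mg/L
k = ln2 / t½ = 0.693147 / 41.9 = 0.01654 h⁻¹
t / t½ = 167.6 / 41.9 = 4 half-lives
C = C₀ × (1/2)^4 = 0.3896 × 0.06250 = 0.02435 mg/L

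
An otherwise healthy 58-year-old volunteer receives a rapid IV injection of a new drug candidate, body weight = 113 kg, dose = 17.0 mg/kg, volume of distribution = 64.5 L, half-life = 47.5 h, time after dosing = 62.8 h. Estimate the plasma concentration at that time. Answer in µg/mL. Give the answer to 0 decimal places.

Total dose = 17.0 × 113 = 1921 mg
C₀ = Dose / Vd = 1921 / 64.5 = 29.78 mg/L
k = ln2 / t½ = 0.693147 / 47.5 = 0.01459 h⁻¹
C = C₀ · e^(−k·t) = 29.78 × e^(−0.01459 × 62.8)
  = 29.78 × 0.4000 = 11.91 mg/L
(11.91 mg/L = 11.91 µg/mL)

12 µg/mL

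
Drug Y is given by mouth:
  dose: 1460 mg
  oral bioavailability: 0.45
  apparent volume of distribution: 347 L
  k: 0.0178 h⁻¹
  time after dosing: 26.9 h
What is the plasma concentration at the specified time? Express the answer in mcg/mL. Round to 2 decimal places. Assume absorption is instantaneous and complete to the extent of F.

Amount reaching circulation = F × Dose = 0.45 × 1460 = 657.0 mg
C₀ = F·Dose / Vd = 657.0 / 347 = 1.893 mg/L
C = C₀ · e^(−k·t) = 1.893 × e^(−0.01780 × 26.9)
  = 1.893 × 0.6195 = 1.173 mg/L
(1.173 mg/L = 1.173 mcg/mL)

1.17 mcg/mL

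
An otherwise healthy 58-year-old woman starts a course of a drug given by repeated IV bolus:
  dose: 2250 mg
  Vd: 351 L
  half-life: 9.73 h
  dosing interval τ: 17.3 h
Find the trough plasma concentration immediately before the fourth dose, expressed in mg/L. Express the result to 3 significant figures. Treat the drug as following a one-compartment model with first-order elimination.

2.57 mg/L

C₀ per dose = Dose / Vd = 2250 / 351 = 6.410 mg/L
k = ln2 / t½ = 0.693147 / 9.73 = 0.07124 h⁻¹
Fraction remaining after one interval: r = e^(−kτ) = e^(−0.07124 × 17.3) = 0.2916
Before dose 4, 3 doses have been given (aged 1τ, 2τ, 3τ).
C_trough = C₀ × (r + r² + … + r^3) = C₀ × r(1−r^3)/(1−r)
        = 6.410 × 0.2916 × (1 − 0.02479) / (1 − 0.2916) = 2.573 mg/L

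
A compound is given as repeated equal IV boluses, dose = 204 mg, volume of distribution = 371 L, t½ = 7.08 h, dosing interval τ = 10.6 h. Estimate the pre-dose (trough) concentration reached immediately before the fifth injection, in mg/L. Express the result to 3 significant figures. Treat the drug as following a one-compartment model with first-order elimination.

C₀ per dose = Dose / Vd = 204 / 371 = 0.5499 mg/L
k = ln2 / t½ = 0.693147 / 7.08 = 0.09790 h⁻¹
Fraction remaining after one interval: r = e^(−kτ) = e^(−0.09790 × 10.6) = 0.3543
Before dose 5, 4 doses have been given (aged 1τ, 2τ, 3τ, 4τ).
C_trough = C₀ × (r + r² + … + r^4) = C₀ × r(1−r^4)/(1−r)
        = 0.5499 × 0.3543 × (1 − 0.01576) / (1 − 0.3543) = 0.2970 mg/L

0.297 mg/L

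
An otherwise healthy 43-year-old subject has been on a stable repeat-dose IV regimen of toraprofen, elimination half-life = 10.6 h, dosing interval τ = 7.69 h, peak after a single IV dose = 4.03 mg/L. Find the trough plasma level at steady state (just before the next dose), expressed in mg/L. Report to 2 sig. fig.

6.2 mg/L

k = ln2 / t½ = 0.693147 / 10.6 = 0.06539 h⁻¹
e^(−kτ) = e^(−0.06539 × 7.69) = 0.6048
Accumulation ratio R = 1 / (1 − e^(−kτ)) = 1 / (1 − 0.6048) = 2.530
Steady-state trough = C₀ × R × e^(−kτ) = 4.03 × 2.530 × 0.6048 = 6.166 mg/L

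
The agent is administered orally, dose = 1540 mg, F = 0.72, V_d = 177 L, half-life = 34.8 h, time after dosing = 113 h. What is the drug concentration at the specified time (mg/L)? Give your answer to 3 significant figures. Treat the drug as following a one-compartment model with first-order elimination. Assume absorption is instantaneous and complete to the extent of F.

0.660 mg/L

Amount reaching circulation = F × Dose = 0.72 × 1540 = 1109 mg
C₀ = F·Dose / Vd = 1109 / 177 = 6.266 mg/L
k = ln2 / t½ = 0.693147 / 34.8 = 0.01992 h⁻¹
C = C₀ · e^(−k·t) = 6.266 × e^(−0.01992 × 113)
  = 6.266 × 0.1053 = 0.6598 mg/L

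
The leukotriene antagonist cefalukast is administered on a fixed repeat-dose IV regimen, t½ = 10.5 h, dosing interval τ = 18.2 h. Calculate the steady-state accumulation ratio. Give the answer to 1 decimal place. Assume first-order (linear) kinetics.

1.4

k = ln2 / t½ = 0.693147 / 10.5 = 0.06601 h⁻¹
e^(−kτ) = e^(−0.06601 × 18.2) = 0.3008
Accumulation ratio R = 1 / (1 − e^(−kτ)) = 1 / (1 − 0.3008) = 1.430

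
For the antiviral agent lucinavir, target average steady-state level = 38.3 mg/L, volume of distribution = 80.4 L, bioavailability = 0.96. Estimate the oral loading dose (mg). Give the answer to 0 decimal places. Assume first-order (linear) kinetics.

LD = Css × Vd / F = 38.3 × 80.4 / 0.96 = 3208 mg

3208 mg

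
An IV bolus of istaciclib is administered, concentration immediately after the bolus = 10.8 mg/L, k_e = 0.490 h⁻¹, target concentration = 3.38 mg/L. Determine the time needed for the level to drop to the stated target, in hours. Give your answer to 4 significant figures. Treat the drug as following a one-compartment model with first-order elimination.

t = ln(C₀ / C) / k = ln(10.80 / 3.38) / 0.4900
  = ln(3.195) / 0.4900 = 1.162 / 0.4900 = 2.371 h

2.371 h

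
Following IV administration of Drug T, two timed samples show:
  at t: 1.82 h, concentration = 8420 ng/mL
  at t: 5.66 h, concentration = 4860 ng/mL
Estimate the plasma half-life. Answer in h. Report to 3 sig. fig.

4.84 h

k = ln(C₁/C₂) / (t₂ − t₁) = ln(8420/4860) / (5.66 − 1.82)
  = 0.5496 / 3.840 = 0.1431 h⁻¹
t½ = ln2 / k = 0.693147 / 0.1431 = 4.844 h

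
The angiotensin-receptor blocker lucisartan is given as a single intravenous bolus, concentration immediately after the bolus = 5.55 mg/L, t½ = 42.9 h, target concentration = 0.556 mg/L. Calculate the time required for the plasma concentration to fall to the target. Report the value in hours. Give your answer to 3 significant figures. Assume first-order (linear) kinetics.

k = ln2 / t½ = 0.693147 / 42.9 = 0.01616 h⁻¹
t = ln(C₀ / C) / k = ln(5.550 / 0.556) / 0.01616
  = ln(9.982) / 0.01616 = 2.301 / 0.01616 = 142.4 h

142 h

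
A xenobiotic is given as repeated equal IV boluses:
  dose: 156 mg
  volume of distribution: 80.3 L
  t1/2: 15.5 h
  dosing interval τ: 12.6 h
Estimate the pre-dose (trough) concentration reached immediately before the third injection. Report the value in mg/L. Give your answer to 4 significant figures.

C₀ per dose = Dose / Vd = 156 / 80.3 = 1.943 mg/L
k = ln2 / t½ = 0.693147 / 15.5 = 0.04472 h⁻¹
Fraction remaining after one interval: r = e^(−kτ) = e^(−0.04472 × 12.6) = 0.5692
Before dose 3, 2 doses have been given (aged 1τ, 2τ).
C_trough = C₀ × (r + r²) = 1.943 × (0.5692 + 0.3240) = 1.735 mg/L

1.735 mg/L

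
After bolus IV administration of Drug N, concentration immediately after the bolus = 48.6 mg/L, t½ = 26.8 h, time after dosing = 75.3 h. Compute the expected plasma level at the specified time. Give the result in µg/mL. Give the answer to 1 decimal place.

6.9 µg/mL

k = ln2 / t½ = 0.693147 / 26.8 = 0.02586 h⁻¹
C = C₀ · e^(−k·t) = 48.60 × e^(−0.02586 × 75.3)
  = 48.60 × 0.1427 = 6.935 mg/L
(6.935 mg/L = 6.935 µg/mL)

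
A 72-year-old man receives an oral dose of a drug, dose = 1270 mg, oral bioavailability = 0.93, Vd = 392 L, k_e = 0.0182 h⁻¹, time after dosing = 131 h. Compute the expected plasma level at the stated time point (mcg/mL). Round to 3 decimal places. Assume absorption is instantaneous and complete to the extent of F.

0.278 mcg/mL

Amount reaching circulation = F × Dose = 0.93 × 1270 = 1181 mg
C₀ = F·Dose / Vd = 1181 / 392 = 3.013 mg/L
C = C₀ · e^(−k·t) = 3.013 × e^(−0.01820 × 131)
  = 3.013 × 0.09216 = 0.2777 mg/L
(0.2777 mg/L = 0.2777 mcg/mL)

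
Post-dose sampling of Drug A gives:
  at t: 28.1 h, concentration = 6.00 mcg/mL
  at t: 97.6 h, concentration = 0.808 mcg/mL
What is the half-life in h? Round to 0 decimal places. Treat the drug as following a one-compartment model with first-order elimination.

24 h

k = ln(C₁/C₂) / (t₂ − t₁) = ln(6.00/0.808) / (97.6 − 28.1)
  = 2.005 / 69.50 = 0.02885 h⁻¹
t½ = ln2 / k = 0.693147 / 0.02885 = 24.03 h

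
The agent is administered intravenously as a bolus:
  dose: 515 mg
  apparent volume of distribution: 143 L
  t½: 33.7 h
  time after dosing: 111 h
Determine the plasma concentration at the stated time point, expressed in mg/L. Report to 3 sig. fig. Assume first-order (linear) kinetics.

C₀ = Dose / Vd = 515.0 / 143 = 3.601 mg/L
k = ln2 / t½ = 0.693147 / 33.7 = 0.02057 h⁻¹
C = C₀ · e^(−k·t) = 3.601 × e^(−0.02057 × 111)
  = 3.601 × 0.1020 = 0.3673 mg/L

0.367 mg/L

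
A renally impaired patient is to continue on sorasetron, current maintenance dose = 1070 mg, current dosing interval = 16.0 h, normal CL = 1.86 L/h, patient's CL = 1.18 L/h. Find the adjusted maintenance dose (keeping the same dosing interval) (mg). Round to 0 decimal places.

To keep the same average steady-state level, dosing rate must scale with clearance.
CL ratio = 1.18 / 1.86 = 0.6344
New dose (same interval) = 1070 × 0.6344 = 678.8 mg

679 mg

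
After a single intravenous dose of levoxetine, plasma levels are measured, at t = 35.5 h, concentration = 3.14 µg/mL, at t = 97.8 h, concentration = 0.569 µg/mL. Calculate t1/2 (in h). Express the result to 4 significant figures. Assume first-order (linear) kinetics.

25.28 h

k = ln(C₁/C₂) / (t₂ − t₁) = ln(3.14/0.569) / (97.8 − 35.5)
  = 1.708 / 62.30 = 0.02742 h⁻¹
t½ = ln2 / k = 0.693147 / 0.02742 = 25.28 h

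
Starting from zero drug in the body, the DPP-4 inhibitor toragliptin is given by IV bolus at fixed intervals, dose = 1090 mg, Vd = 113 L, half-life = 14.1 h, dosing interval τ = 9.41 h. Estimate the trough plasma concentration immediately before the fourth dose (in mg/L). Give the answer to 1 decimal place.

12.3 mg/L

C₀ per dose = Dose / Vd = 1090 / 113 = 9.646 mg/L
k = ln2 / t½ = 0.693147 / 14.1 = 0.04916 h⁻¹
Fraction remaining after one interval: r = e^(−kτ) = e^(−0.04916 × 9.41) = 0.6296
Before dose 4, 3 doses have been given (aged 1τ, 2τ, 3τ).
C_trough = C₀ × (r + r² + … + r^3) = C₀ × r(1−r^3)/(1−r)
        = 9.646 × 0.6296 × (1 − 0.2496) / (1 − 0.6296) = 12.30 mg/L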